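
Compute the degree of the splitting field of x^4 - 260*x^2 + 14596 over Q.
[K:Q] = 4

f factors as (x^2 - 178)(x^2 - 82); the splitting field is K = Q(sqrt(178), sqrt(82)). Since 178, 82, and 14596 are all non-squares in Q, the three subfields Q(sqrt(178)), Q(sqrt(82)), Q(sqrt(14596)) are distinct degree-2 extensions, so [K:Q] = 4 (Klein four Galois group).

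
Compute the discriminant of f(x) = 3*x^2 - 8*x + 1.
Δ = 52

For a quadratic a x^2 + b x + c the discriminant is Δ = b^2 - 4ac = (-8)^2 - 4*(3)*(1) = 64 - (12) = 52.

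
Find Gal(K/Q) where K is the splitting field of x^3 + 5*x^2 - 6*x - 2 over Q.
Gal(K/Q) = S_3 (symmetric group of order 6)

Compute the discriminant of x^3 + (5)*x^2 + (-6)*x + (-2): Δ = 3736. Since Δ is not a rational square, the Galois group is not contained in A_3; it must be the full S_3 (irreducibility of the cubic rules out anything smaller).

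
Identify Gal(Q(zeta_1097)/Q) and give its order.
|Gal(Q(zeta_1097)/Q)| = phi(1097) = 1096; group ≅ (Z/1097Z)^* ≅ Z/1096Z

The n-th cyclotomic polynomial Φ_1097(x) is the minimal polynomial of zeta_1097 over Q and has degree phi(1097) = 1096. So Q(zeta_1097) is a degree-1096 Galois extension with Galois group (Z/1097Z)^*. (Z/1097Z)^* is cyclic since 1097 is an odd prime power (or 4). Hence Gal(Q(zeta_1097)/Q) ≅ Z/1096Z.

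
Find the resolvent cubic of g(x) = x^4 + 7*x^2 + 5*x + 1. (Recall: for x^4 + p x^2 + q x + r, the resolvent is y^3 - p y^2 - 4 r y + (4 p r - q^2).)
h(y) = y^3 - 7*y^2 - 4*y + 3

Identify coefficients: p = 7, q = 5, r = 1.
Plug into h(y) = y^3 - p y^2 - 4 r y + (4 p r - q^2):
  h(y) = y^3 - (7) y^2 - 4*(1) y + (4*(7)*(1) - (5)^2)
       = y^3 + (-7) y^2 + (-4) y + (3).
Simplifying: h(y) = y^3 - 7*y^2 - 4*y + 3.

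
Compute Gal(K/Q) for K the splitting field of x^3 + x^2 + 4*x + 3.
Gal(K/Q) = S_3 (symmetric group of order 6)

Compute the discriminant of x^3 + (1)*x^2 + (4)*x + (3): Δ = -279. Since Δ is not a rational square, the Galois group is not contained in A_3; it must be the full S_3 (irreducibility of the cubic rules out anything smaller).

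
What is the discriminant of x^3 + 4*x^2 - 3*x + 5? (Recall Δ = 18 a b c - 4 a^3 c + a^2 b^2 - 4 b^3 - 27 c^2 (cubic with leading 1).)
Δ = -2783

For x^3 + a x^2 + b x + c the discriminant is Δ = 18 a b c - 4 a^3 c + a^2 b^2 - 4 b^3 - 27 c^2.
Plug a = 4, b = -3, c = 5:
  18*(4)*(-3)*(5) - 4*(4)^3*(5) + (4)^2*(-3)^2 - 4*(-3)^3 - 27*(5)^2
  = -1080 + (-1280) + 144 + (108) + (-675)
  = -2783.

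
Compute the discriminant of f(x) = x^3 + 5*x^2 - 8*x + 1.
Δ = 2401

For x^3 + a x^2 + b x + c the discriminant is Δ = 18 a b c - 4 a^3 c + a^2 b^2 - 4 b^3 - 27 c^2.
Plug a = 5, b = -8, c = 1:
  18*(5)*(-8)*(1) - 4*(5)^3*(1) + (5)^2*(-8)^2 - 4*(-8)^3 - 27*(1)^2
  = -720 + (-500) + 1600 + (2048) + (-27)
  = 2401.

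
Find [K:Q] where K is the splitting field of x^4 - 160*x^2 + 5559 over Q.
[K:Q] = 4

f factors as (x^2 - 109)(x^2 - 51); the splitting field is K = Q(sqrt(109), sqrt(51)). Since 109, 51, and 5559 are all non-squares in Q, the three subfields Q(sqrt(109)), Q(sqrt(51)), Q(sqrt(5559)) are distinct degree-2 extensions, so [K:Q] = 4 (Klein four Galois group).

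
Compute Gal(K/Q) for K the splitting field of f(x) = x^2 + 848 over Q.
Gal(K/Q) = Z/2Z (cyclic of order 2)

x^2 + 848 is irreducible over Q since -848 is not a rational square. The splitting field Q(sqrt(-848)) has degree 2 over Q, and its unique nontrivial automorphism is sqrt(-848) ↦ -sqrt(-848). Hence Gal(Q(sqrt(-848))/Q) = Z/2Z.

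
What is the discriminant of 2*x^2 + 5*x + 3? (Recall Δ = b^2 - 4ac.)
Δ = 1

For a quadratic a x^2 + b x + c the discriminant is Δ = b^2 - 4ac = (5)^2 - 4*(2)*(3) = 25 - (24) = 1.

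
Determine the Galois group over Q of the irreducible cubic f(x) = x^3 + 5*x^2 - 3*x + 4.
Gal(K/Q) = S_3 (symmetric group of order 6)

Compute the discriminant of x^3 + (5)*x^2 + (-3)*x + (4): Δ = -3179. Since Δ is not a rational square, the Galois group is not contained in A_3; it must be the full S_3 (irreducibility of the cubic rules out anything smaller).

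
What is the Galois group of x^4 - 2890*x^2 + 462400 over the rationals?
Gal(K/Q) = Z/2Z (cyclic of order 2)

f factors as (x^2 - 2720)(x^2 - 170), so the splitting field is K = Q(sqrt(2720), sqrt(170)). The squarefree part of 2720 is 170 and the squarefree part of 170 is also 170, so sqrt(2720) and sqrt(170) are both rational multiples of sqrt(170). Hence Q(sqrt(2720)) = Q(sqrt(170)) = Q(sqrt(170)), and the splitting field collapses to a single degree-2 extension with Galois group Z/2Z.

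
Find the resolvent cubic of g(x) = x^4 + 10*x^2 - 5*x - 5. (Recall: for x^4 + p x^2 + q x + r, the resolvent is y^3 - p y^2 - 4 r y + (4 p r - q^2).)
h(y) = y^3 - 10*y^2 + 20*y - 225

Identify coefficients: p = 10, q = -5, r = -5.
Plug into h(y) = y^3 - p y^2 - 4 r y + (4 p r - q^2):
  h(y) = y^3 - (10) y^2 - 4*(-5) y + (4*(10)*(-5) - (-5)^2)
       = y^3 + (-10) y^2 + (20) y + (-225).
Simplifying: h(y) = y^3 - 10*y^2 + 20*y - 225.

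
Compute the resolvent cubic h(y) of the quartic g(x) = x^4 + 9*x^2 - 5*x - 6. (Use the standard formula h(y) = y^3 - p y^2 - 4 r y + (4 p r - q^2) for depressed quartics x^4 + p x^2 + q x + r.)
h(y) = y^3 - 9*y^2 + 24*y - 241

Identify coefficients: p = 9, q = -5, r = -6.
Plug into h(y) = y^3 - p y^2 - 4 r y + (4 p r - q^2):
  h(y) = y^3 - (9) y^2 - 4*(-6) y + (4*(9)*(-6) - (-5)^2)
       = y^3 + (-9) y^2 + (24) y + (-241).
Simplifying: h(y) = y^3 - 9*y^2 + 24*y - 241.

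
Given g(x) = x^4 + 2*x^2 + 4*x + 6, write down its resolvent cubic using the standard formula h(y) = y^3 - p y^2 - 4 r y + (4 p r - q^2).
h(y) = y^3 - 2*y^2 - 24*y + 32

Identify coefficients: p = 2, q = 4, r = 6.
Plug into h(y) = y^3 - p y^2 - 4 r y + (4 p r - q^2):
  h(y) = y^3 - (2) y^2 - 4*(6) y + (4*(2)*(6) - (4)^2)
       = y^3 + (-2) y^2 + (-24) y + (32).
Simplifying: h(y) = y^3 - 2*y^2 - 24*y + 32.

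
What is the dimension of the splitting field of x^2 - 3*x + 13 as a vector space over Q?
[K:Q] = 2

The discriminant of x^2 + (-3)*x + (13) is b^2 - 4c = 9 - (52) = -43. Since -43 is not a perfect square in Q, the polynomial is irreducible over Q. Its two roots generate a degree-2 extension, so [K:Q] = 2.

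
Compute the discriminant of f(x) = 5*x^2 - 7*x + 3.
Δ = -11

For a quadratic a x^2 + b x + c the discriminant is Δ = b^2 - 4ac = (-7)^2 - 4*(5)*(3) = 49 - (60) = -11.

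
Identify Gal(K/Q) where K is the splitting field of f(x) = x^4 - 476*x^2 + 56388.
Gal(K/Q) = V_4 (Klein four-group, Z/2Z × Z/2Z)

f factors as (x^2 - 254)(x^2 - 222), so the splitting field is K = Q(sqrt(254), sqrt(222)). The elements 254, 222, 56388 are all non-squares in Q, so sqrt(254) and sqrt(222) generate independent quadratic extensions. Thus [K:Q] = 4 and Gal(K/Q) is generated by the two order-2 automorphisms sqrt(254) ↦ -sqrt(254) and sqrt(222) ↦ -sqrt(222), giving V_4.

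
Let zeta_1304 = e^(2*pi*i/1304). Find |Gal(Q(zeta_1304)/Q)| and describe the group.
|Gal(Q(zeta_1304)/Q)| = phi(1304) = 648; group ≅ (Z/1304Z)^* ≅ Z/2Z × Z/2Z × Z/162Z

The n-th cyclotomic polynomial Φ_1304(x) is the minimal polynomial of zeta_1304 over Q and has degree phi(1304) = 648. So Q(zeta_1304) is a degree-648 Galois extension with Galois group (Z/1304Z)^*. By CRT, (Z/1304Z)^* ≅ (Z/8Z)^* × (Z/163Z)^*. Each prime-power unit group is (Z/8Z)^* ≅ Z/2Z × Z/2Z; (Z/163Z)^* ≅ Z/162Z. Hence Gal(Q(zeta_1304)/Q) ≅ Z/2Z × Z/2Z × Z/162Z.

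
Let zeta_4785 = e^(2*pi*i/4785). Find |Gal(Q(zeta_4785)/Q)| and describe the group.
|Gal(Q(zeta_4785)/Q)| = phi(4785) = 2240; group ≅ (Z/4785Z)^* ≅ Z/2Z × Z/4Z × Z/10Z × Z/28Z

The n-th cyclotomic polynomial Φ_4785(x) is the minimal polynomial of zeta_4785 over Q and has degree phi(4785) = 2240. So Q(zeta_4785) is a degree-2240 Galois extension with Galois group (Z/4785Z)^*. By CRT, (Z/4785Z)^* ≅ (Z/3Z)^* × (Z/5Z)^* × (Z/11Z)^* × (Z/29Z)^*. Each prime-power unit group is (Z/3Z)^* ≅ Z/2Z; (Z/5Z)^* ≅ Z/4Z; (Z/11Z)^* ≅ Z/10Z; (Z/29Z)^* ≅ Z/28Z. Hence Gal(Q(zeta_4785)/Q) ≅ Z/2Z × Z/4Z × Z/10Z × Z/28Z.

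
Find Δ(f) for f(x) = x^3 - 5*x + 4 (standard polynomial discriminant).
Δ = 68

For a depressed cubic x^3 + p x + q the discriminant is Δ = -4 p^3 - 27 q^2 = -4*(-5)^3 - 27*(4)^2 = 500 - 432 = 68.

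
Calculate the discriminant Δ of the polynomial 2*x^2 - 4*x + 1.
Δ = 8

For a quadratic a x^2 + b x + c the discriminant is Δ = b^2 - 4ac = (-4)^2 - 4*(2)*(1) = 16 - (8) = 8.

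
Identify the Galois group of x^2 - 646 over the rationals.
Gal(K/Q) = Z/2Z (cyclic of order 2)

x^2 - 646 is irreducible over Q since 646 is not a rational square. The splitting field Q(sqrt(646)) has degree 2 over Q, and its unique nontrivial automorphism is sqrt(646) ↦ -sqrt(646). Hence Gal(Q(sqrt(646))/Q) = Z/2Z.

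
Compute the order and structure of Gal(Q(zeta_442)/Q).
|Gal(Q(zeta_442)/Q)| = phi(442) = 192; group ≅ (Z/442Z)^* ≅ Z/12Z × Z/16Z

The n-th cyclotomic polynomial Φ_442(x) is the minimal polynomial of zeta_442 over Q and has degree phi(442) = 192. So Q(zeta_442) is a degree-192 Galois extension with Galois group (Z/442Z)^*. By CRT, (Z/442Z)^* ≅ (Z/2Z)^* × (Z/13Z)^* × (Z/17Z)^*. Each prime-power unit group is (Z/2Z)^* ≅ trivial group (order 1); (Z/13Z)^* ≅ Z/12Z; (Z/17Z)^* ≅ Z/16Z. Hence Gal(Q(zeta_442)/Q) ≅ Z/12Z × Z/16Z.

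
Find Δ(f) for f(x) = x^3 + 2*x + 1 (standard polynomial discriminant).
Δ = -59

For x^3 + a x^2 + b x + c the discriminant is Δ = 18 a b c - 4 a^3 c + a^2 b^2 - 4 b^3 - 27 c^2.
Plug a = 0, b = 2, c = 1:
  18*(0)*(2)*(1) - 4*(0)^3*(1) + (0)^2*(2)^2 - 4*(2)^3 - 27*(1)^2
  = 0 + (0) + 0 + (-32) + (-27)
  = -59.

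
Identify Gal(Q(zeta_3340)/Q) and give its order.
|Gal(Q(zeta_3340)/Q)| = phi(3340) = 1328; group ≅ (Z/3340Z)^* ≅ Z/2Z × Z/4Z × Z/166Z

The n-th cyclotomic polynomial Φ_3340(x) is the minimal polynomial of zeta_3340 over Q and has degree phi(3340) = 1328. So Q(zeta_3340) is a degree-1328 Galois extension with Galois group (Z/3340Z)^*. By CRT, (Z/3340Z)^* ≅ (Z/4Z)^* × (Z/5Z)^* × (Z/167Z)^*. Each prime-power unit group is (Z/4Z)^* ≅ Z/2Z; (Z/5Z)^* ≅ Z/4Z; (Z/167Z)^* ≅ Z/166Z. Hence Gal(Q(zeta_3340)/Q) ≅ Z/2Z × Z/4Z × Z/166Z.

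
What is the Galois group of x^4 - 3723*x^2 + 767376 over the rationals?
Gal(K/Q) = Z/2Z (cyclic of order 2)

f factors as (x^2 - 3504)(x^2 - 219), so the splitting field is K = Q(sqrt(3504), sqrt(219)). The squarefree part of 3504 is 219 and the squarefree part of 219 is also 219, so sqrt(3504) and sqrt(219) are both rational multiples of sqrt(219). Hence Q(sqrt(3504)) = Q(sqrt(219)) = Q(sqrt(219)), and the splitting field collapses to a single degree-2 extension with Galois group Z/2Z.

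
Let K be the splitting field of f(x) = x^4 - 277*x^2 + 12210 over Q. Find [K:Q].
[K:Q] = 4

f factors as (x^2 - 222)(x^2 - 55); the splitting field is K = Q(sqrt(222), sqrt(55)). Since 222, 55, and 12210 are all non-squares in Q, the three subfields Q(sqrt(222)), Q(sqrt(55)), Q(sqrt(12210)) are distinct degree-2 extensions, so [K:Q] = 4 (Klein four Galois group).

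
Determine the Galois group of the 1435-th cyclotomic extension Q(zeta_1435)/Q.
|Gal(Q(zeta_1435)/Q)| = phi(1435) = 960; group ≅ (Z/1435Z)^* ≅ Z/4Z × Z/6Z × Z/40Z

The n-th cyclotomic polynomial Φ_1435(x) is the minimal polynomial of zeta_1435 over Q and has degree phi(1435) = 960. So Q(zeta_1435) is a degree-960 Galois extension with Galois group (Z/1435Z)^*. By CRT, (Z/1435Z)^* ≅ (Z/5Z)^* × (Z/7Z)^* × (Z/41Z)^*. Each prime-power unit group is (Z/5Z)^* ≅ Z/4Z; (Z/7Z)^* ≅ Z/6Z; (Z/41Z)^* ≅ Z/40Z. Hence Gal(Q(zeta_1435)/Q) ≅ Z/4Z × Z/6Z × Z/40Z.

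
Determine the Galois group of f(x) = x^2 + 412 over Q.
Gal(K/Q) = Z/2Z (cyclic of order 2)

x^2 + 412 is irreducible over Q since -412 is not a rational square. The splitting field Q(sqrt(-412)) has degree 2 over Q, and its unique nontrivial automorphism is sqrt(-412) ↦ -sqrt(-412). Hence Gal(Q(sqrt(-412))/Q) = Z/2Z.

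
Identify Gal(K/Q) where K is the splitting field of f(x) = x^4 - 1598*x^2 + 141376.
Gal(K/Q) = Z/2Z (cyclic of order 2)

f factors as (x^2 - 94)(x^2 - 1504), so the splitting field is K = Q(sqrt(94), sqrt(1504)). The squarefree part of 94 is 94 and the squarefree part of 1504 is also 94, so sqrt(94) and sqrt(1504) are both rational multiples of sqrt(94). Hence Q(sqrt(94)) = Q(sqrt(1504)) = Q(sqrt(94)), and the splitting field collapses to a single degree-2 extension with Galois group Z/2Z.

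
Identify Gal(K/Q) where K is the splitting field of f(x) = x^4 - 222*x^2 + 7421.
Gal(K/Q) = V_4 (Klein four-group, Z/2Z × Z/2Z)

f factors as (x^2 - 181)(x^2 - 41), so the splitting field is K = Q(sqrt(181), sqrt(41)). The elements 181, 41, 7421 are all non-squares in Q, so sqrt(181) and sqrt(41) generate independent quadratic extensions. Thus [K:Q] = 4 and Gal(K/Q) is generated by the two order-2 automorphisms sqrt(181) ↦ -sqrt(181) and sqrt(41) ↦ -sqrt(41), giving V_4.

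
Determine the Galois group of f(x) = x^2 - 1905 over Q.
Gal(K/Q) = Z/2Z (cyclic of order 2)

x^2 - 1905 is irreducible over Q since 1905 is not a rational square. The splitting field Q(sqrt(1905)) has degree 2 over Q, and its unique nontrivial automorphism is sqrt(1905) ↦ -sqrt(1905). Hence Gal(Q(sqrt(1905))/Q) = Z/2Z.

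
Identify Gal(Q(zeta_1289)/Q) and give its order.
|Gal(Q(zeta_1289)/Q)| = phi(1289) = 1288; group ≅ (Z/1289Z)^* ≅ Z/1288Z

The n-th cyclotomic polynomial Φ_1289(x) is the minimal polynomial of zeta_1289 over Q and has degree phi(1289) = 1288. So Q(zeta_1289) is a degree-1288 Galois extension with Galois group (Z/1289Z)^*. (Z/1289Z)^* is cyclic since 1289 is an odd prime power (or 4). Hence Gal(Q(zeta_1289)/Q) ≅ Z/1288Z.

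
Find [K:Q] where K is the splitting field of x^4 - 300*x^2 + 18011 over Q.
[K:Q] = 4

f factors as (x^2 - 217)(x^2 - 83); the splitting field is K = Q(sqrt(217), sqrt(83)). Since 217, 83, and 18011 are all non-squares in Q, the three subfields Q(sqrt(217)), Q(sqrt(83)), Q(sqrt(18011)) are distinct degree-2 extensions, so [K:Q] = 4 (Klein four Galois group).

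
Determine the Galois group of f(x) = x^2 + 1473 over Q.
Gal(K/Q) = Z/2Z (cyclic of order 2)

x^2 + 1473 is irreducible over Q since -1473 is not a rational square. The splitting field Q(sqrt(-1473)) has degree 2 over Q, and its unique nontrivial automorphism is sqrt(-1473) ↦ -sqrt(-1473). Hence Gal(Q(sqrt(-1473))/Q) = Z/2Z.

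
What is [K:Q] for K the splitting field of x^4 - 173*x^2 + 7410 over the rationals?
[K:Q] = 4

f factors as (x^2 - 95)(x^2 - 78); the splitting field is K = Q(sqrt(95), sqrt(78)). Since 95, 78, and 7410 are all non-squares in Q, the three subfields Q(sqrt(95)), Q(sqrt(78)), Q(sqrt(7410)) are distinct degree-2 extensions, so [K:Q] = 4 (Klein four Galois group).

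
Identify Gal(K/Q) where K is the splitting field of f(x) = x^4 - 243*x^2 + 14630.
Gal(K/Q) = V_4 (Klein four-group, Z/2Z × Z/2Z)

f factors as (x^2 - 110)(x^2 - 133), so the splitting field is K = Q(sqrt(110), sqrt(133)). The elements 110, 133, 14630 are all non-squares in Q, so sqrt(110) and sqrt(133) generate independent quadratic extensions. Thus [K:Q] = 4 and Gal(K/Q) is generated by the two order-2 automorphisms sqrt(110) ↦ -sqrt(110) and sqrt(133) ↦ -sqrt(133), giving V_4.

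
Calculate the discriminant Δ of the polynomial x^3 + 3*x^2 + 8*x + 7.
Δ = -527

For x^3 + a x^2 + b x + c the discriminant is Δ = 18 a b c - 4 a^3 c + a^2 b^2 - 4 b^3 - 27 c^2.
Plug a = 3, b = 8, c = 7:
  18*(3)*(8)*(7) - 4*(3)^3*(7) + (3)^2*(8)^2 - 4*(8)^3 - 27*(7)^2
  = 3024 + (-756) + 576 + (-2048) + (-1323)
  = -527.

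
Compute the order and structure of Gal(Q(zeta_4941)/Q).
|Gal(Q(zeta_4941)/Q)| = phi(4941) = 3240; group ≅ (Z/4941Z)^* ≅ Z/54Z × Z/60Z

The n-th cyclotomic polynomial Φ_4941(x) is the minimal polynomial of zeta_4941 over Q and has degree phi(4941) = 3240. So Q(zeta_4941) is a degree-3240 Galois extension with Galois group (Z/4941Z)^*. By CRT, (Z/4941Z)^* ≅ (Z/81Z)^* × (Z/61Z)^*. Each prime-power unit group is (Z/81Z)^* ≅ Z/54Z; (Z/61Z)^* ≅ Z/60Z. Hence Gal(Q(zeta_4941)/Q) ≅ Z/54Z × Z/60Z.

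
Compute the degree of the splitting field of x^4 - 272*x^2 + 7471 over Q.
[K:Q] = 4

f factors as (x^2 - 241)(x^2 - 31); the splitting field is K = Q(sqrt(241), sqrt(31)). Since 241, 31, and 7471 are all non-squares in Q, the three subfields Q(sqrt(241)), Q(sqrt(31)), Q(sqrt(7471)) are distinct degree-2 extensions, so [K:Q] = 4 (Klein four Galois group).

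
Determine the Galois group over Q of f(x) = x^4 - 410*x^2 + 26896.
Gal(K/Q) = Z/2Z (cyclic of order 2)

f factors as (x^2 - 82)(x^2 - 328), so the splitting field is K = Q(sqrt(82), sqrt(328)). The squarefree part of 82 is 82 and the squarefree part of 328 is also 82, so sqrt(82) and sqrt(328) are both rational multiples of sqrt(82). Hence Q(sqrt(82)) = Q(sqrt(328)) = Q(sqrt(82)), and the splitting field collapses to a single degree-2 extension with Galois group Z/2Z.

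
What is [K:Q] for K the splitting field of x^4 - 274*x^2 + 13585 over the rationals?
[K:Q] = 4

f factors as (x^2 - 209)(x^2 - 65); the splitting field is K = Q(sqrt(209), sqrt(65)). Since 209, 65, and 13585 are all non-squares in Q, the three subfields Q(sqrt(209)), Q(sqrt(65)), Q(sqrt(13585)) are distinct degree-2 extensions, so [K:Q] = 4 (Klein four Galois group).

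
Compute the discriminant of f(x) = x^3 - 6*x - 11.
Δ = -2403

For a depressed cubic x^3 + p x + q the discriminant is Δ = -4 p^3 - 27 q^2 = -4*(-6)^3 - 27*(-11)^2 = 864 - 3267 = -2403.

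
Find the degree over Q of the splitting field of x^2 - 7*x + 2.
[K:Q] = 2

The discriminant of x^2 + (-7)*x + (2) is b^2 - 4c = 49 - (8) = 41. Since 41 is not a perfect square in Q, the polynomial is irreducible over Q. Its two roots generate a degree-2 extension, so [K:Q] = 2.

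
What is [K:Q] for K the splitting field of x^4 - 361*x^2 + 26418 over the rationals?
[K:Q] = 4

f factors as (x^2 - 259)(x^2 - 102); the splitting field is K = Q(sqrt(259), sqrt(102)). Since 259, 102, and 26418 are all non-squares in Q, the three subfields Q(sqrt(259)), Q(sqrt(102)), Q(sqrt(26418)) are distinct degree-2 extensions, so [K:Q] = 4 (Klein four Galois group).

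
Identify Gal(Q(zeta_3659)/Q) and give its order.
|Gal(Q(zeta_3659)/Q)| = phi(3659) = 3658; group ≅ (Z/3659Z)^* ≅ Z/3658Z

The n-th cyclotomic polynomial Φ_3659(x) is the minimal polynomial of zeta_3659 over Q and has degree phi(3659) = 3658. So Q(zeta_3659) is a degree-3658 Galois extension with Galois group (Z/3659Z)^*. (Z/3659Z)^* is cyclic since 3659 is an odd prime power (or 4). Hence Gal(Q(zeta_3659)/Q) ≅ Z/3658Z.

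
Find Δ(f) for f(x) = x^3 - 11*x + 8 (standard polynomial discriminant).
Δ = 3596

For a depressed cubic x^3 + p x + q the discriminant is Δ = -4 p^3 - 27 q^2 = -4*(-11)^3 - 27*(8)^2 = 5324 - 1728 = 3596.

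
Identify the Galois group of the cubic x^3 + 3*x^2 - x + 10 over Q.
Gal(K/Q) = S_3 (symmetric group of order 6)

Compute the discriminant of x^3 + (3)*x^2 + (-1)*x + (10): Δ = -4307. Since Δ is not a rational square, the Galois group is not contained in A_3; it must be the full S_3 (irreducibility of the cubic rules out anything smaller).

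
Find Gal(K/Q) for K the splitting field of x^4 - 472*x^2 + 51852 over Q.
Gal(K/Q) = V_4 (Klein four-group, Z/2Z × Z/2Z)

f factors as (x^2 - 174)(x^2 - 298), so the splitting field is K = Q(sqrt(174), sqrt(298)). The elements 174, 298, 51852 are all non-squares in Q, so sqrt(174) and sqrt(298) generate independent quadratic extensions. Thus [K:Q] = 4 and Gal(K/Q) is generated by the two order-2 automorphisms sqrt(174) ↦ -sqrt(174) and sqrt(298) ↦ -sqrt(298), giving V_4.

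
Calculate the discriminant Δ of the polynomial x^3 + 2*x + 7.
Δ = -1355

For a depressed cubic x^3 + p x + q the discriminant is Δ = -4 p^3 - 27 q^2 = -4*(2)^3 - 27*(7)^2 = -32 - 1323 = -1355.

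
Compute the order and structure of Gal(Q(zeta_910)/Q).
|Gal(Q(zeta_910)/Q)| = phi(910) = 288; group ≅ (Z/910Z)^* ≅ Z/4Z × Z/6Z × Z/12Z

The n-th cyclotomic polynomial Φ_910(x) is the minimal polynomial of zeta_910 over Q and has degree phi(910) = 288. So Q(zeta_910) is a degree-288 Galois extension with Galois group (Z/910Z)^*. By CRT, (Z/910Z)^* ≅ (Z/2Z)^* × (Z/5Z)^* × (Z/7Z)^* × (Z/13Z)^*. Each prime-power unit group is (Z/2Z)^* ≅ trivial group (order 1); (Z/5Z)^* ≅ Z/4Z; (Z/7Z)^* ≅ Z/6Z; (Z/13Z)^* ≅ Z/12Z. Hence Gal(Q(zeta_910)/Q) ≅ Z/4Z × Z/6Z × Z/12Z.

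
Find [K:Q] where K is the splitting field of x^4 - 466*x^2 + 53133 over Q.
[K:Q] = 4

f factors as (x^2 - 267)(x^2 - 199); the splitting field is K = Q(sqrt(267), sqrt(199)). Since 267, 199, and 53133 are all non-squares in Q, the three subfields Q(sqrt(267)), Q(sqrt(199)), Q(sqrt(53133)) are distinct degree-2 extensions, so [K:Q] = 4 (Klein four Galois group).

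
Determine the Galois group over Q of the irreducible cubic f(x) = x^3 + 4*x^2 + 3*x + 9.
Gal(K/Q) = S_3 (symmetric group of order 6)

Compute the discriminant of x^3 + (4)*x^2 + (3)*x + (9): Δ = -2511. Since Δ is not a rational square, the Galois group is not contained in A_3; it must be the full S_3 (irreducibility of the cubic rules out anything smaller).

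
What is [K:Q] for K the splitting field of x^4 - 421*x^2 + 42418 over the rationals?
[K:Q] = 4

f factors as (x^2 - 167)(x^2 - 254); the splitting field is K = Q(sqrt(167), sqrt(254)). Since 167, 254, and 42418 are all non-squares in Q, the three subfields Q(sqrt(167)), Q(sqrt(254)), Q(sqrt(42418)) are distinct degree-2 extensions, so [K:Q] = 4 (Klein four Galois group).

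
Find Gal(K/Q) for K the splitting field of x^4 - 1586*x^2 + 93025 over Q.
Gal(K/Q) = Z/2Z (cyclic of order 2)

f factors as (x^2 - 1525)(x^2 - 61), so the splitting field is K = Q(sqrt(1525), sqrt(61)). The squarefree part of 1525 is 61 and the squarefree part of 61 is also 61, so sqrt(1525) and sqrt(61) are both rational multiples of sqrt(61). Hence Q(sqrt(1525)) = Q(sqrt(61)) = Q(sqrt(61)), and the splitting field collapses to a single degree-2 extension with Galois group Z/2Z.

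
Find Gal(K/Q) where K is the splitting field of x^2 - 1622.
Gal(K/Q) = Z/2Z (cyclic of order 2)

x^2 - 1622 is irreducible over Q since 1622 is not a rational square. The splitting field Q(sqrt(1622)) has degree 2 over Q, and its unique nontrivial automorphism is sqrt(1622) ↦ -sqrt(1622). Hence Gal(Q(sqrt(1622))/Q) = Z/2Z.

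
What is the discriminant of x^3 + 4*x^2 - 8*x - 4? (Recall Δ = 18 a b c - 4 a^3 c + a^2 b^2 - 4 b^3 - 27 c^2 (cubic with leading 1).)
Δ = 5968

For x^3 + a x^2 + b x + c the discriminant is Δ = 18 a b c - 4 a^3 c + a^2 b^2 - 4 b^3 - 27 c^2.
Plug a = 4, b = -8, c = -4:
  18*(4)*(-8)*(-4) - 4*(4)^3*(-4) + (4)^2*(-8)^2 - 4*(-8)^3 - 27*(-4)^2
  = 2304 + (1024) + 1024 + (2048) + (-432)
  = 5968.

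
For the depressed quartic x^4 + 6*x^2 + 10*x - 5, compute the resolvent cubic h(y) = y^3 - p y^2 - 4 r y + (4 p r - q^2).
h(y) = y^3 - 6*y^2 + 20*y - 220

Identify coefficients: p = 6, q = 10, r = -5.
Plug into h(y) = y^3 - p y^2 - 4 r y + (4 p r - q^2):
  h(y) = y^3 - (6) y^2 - 4*(-5) y + (4*(6)*(-5) - (10)^2)
       = y^3 + (-6) y^2 + (20) y + (-220).
Simplifying: h(y) = y^3 - 6*y^2 + 20*y - 220.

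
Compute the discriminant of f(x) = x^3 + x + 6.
Δ = -976

For a depressed cubic x^3 + p x + q the discriminant is Δ = -4 p^3 - 27 q^2 = -4*(1)^3 - 27*(6)^2 = -4 - 972 = -976.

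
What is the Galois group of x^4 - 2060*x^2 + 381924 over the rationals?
Gal(K/Q) = Z/2Z (cyclic of order 2)

f factors as (x^2 - 206)(x^2 - 1854), so the splitting field is K = Q(sqrt(206), sqrt(1854)). The squarefree part of 206 is 206 and the squarefree part of 1854 is also 206, so sqrt(206) and sqrt(1854) are both rational multiples of sqrt(206). Hence Q(sqrt(206)) = Q(sqrt(1854)) = Q(sqrt(206)), and the splitting field collapses to a single degree-2 extension with Galois group Z/2Z.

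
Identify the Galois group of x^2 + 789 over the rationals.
Gal(K/Q) = Z/2Z (cyclic of order 2)

x^2 + 789 is irreducible over Q since -789 is not a rational square. The splitting field Q(sqrt(-789)) has degree 2 over Q, and its unique nontrivial automorphism is sqrt(-789) ↦ -sqrt(-789). Hence Gal(Q(sqrt(-789))/Q) = Z/2Z.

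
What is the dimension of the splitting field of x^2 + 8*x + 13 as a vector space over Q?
[K:Q] = 2

The discriminant of x^2 + (8)*x + (13) is b^2 - 4c = 64 - (52) = 12. Since 12 is not a perfect square in Q, the polynomial is irreducible over Q. Its two roots generate a degree-2 extension, so [K:Q] = 2.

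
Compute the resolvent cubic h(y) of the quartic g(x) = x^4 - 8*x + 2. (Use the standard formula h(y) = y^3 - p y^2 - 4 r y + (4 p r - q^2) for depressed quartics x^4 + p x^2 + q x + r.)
h(y) = y^3 - 8*y - 64

Identify coefficients: p = 0, q = -8, r = 2.
Plug into h(y) = y^3 - p y^2 - 4 r y + (4 p r - q^2):
  h(y) = y^3 - (0) y^2 - 4*(2) y + (4*(0)*(2) - (-8)^2)
       = y^3 + (0) y^2 + (-8) y + (-64).
Simplifying: h(y) = y^3 - 8*y - 64.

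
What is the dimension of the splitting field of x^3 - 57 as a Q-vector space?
[K:Q] = 6

x^3 - 57 has one real root r = 57^(1/3) and two complex roots r*zeta_3, r*zeta_3^2 where zeta_3 = e^(2*pi*i/3). The splitting field is Q(r, zeta_3). [Q(r):Q] = 3 and [Q(zeta_3):Q] = 2 with gcd = 1, so [Q(r, zeta_3):Q] = 3 * 2 = 6.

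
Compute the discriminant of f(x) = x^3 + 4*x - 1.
Δ = -283

For x^3 + a x^2 + b x + c the discriminant is Δ = 18 a b c - 4 a^3 c + a^2 b^2 - 4 b^3 - 27 c^2.
Plug a = 0, b = 4, c = -1:
  18*(0)*(4)*(-1) - 4*(0)^3*(-1) + (0)^2*(4)^2 - 4*(4)^3 - 27*(-1)^2
  = 0 + (0) + 0 + (-256) + (-27)
  = -283.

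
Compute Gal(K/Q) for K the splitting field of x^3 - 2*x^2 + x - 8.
Gal(K/Q) = S_3 (symmetric group of order 6)

Compute the discriminant of x^3 + (-2)*x^2 + (1)*x + (-8): Δ = -1696. Since Δ is not a rational square, the Galois group is not contained in A_3; it must be the full S_3 (irreducibility of the cubic rules out anything smaller).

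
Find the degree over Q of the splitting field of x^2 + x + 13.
[K:Q] = 2

The discriminant of x^2 + (1)*x + (13) is b^2 - 4c = 1 - (52) = -51. Since -51 is not a perfect square in Q, the polynomial is irreducible over Q. Its two roots generate a degree-2 extension, so [K:Q] = 2.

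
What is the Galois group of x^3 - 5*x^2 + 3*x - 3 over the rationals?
Gal(K/Q) = S_3 (symmetric group of order 6)

Compute the discriminant of x^3 + (-5)*x^2 + (3)*x + (-3): Δ = -816. Since Δ is not a rational square, the Galois group is not contained in A_3; it must be the full S_3 (irreducibility of the cubic rules out anything smaller).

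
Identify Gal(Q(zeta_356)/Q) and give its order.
|Gal(Q(zeta_356)/Q)| = phi(356) = 176; group ≅ (Z/356Z)^* ≅ Z/2Z × Z/88Z

The n-th cyclotomic polynomial Φ_356(x) is the minimal polynomial of zeta_356 over Q and has degree phi(356) = 176. So Q(zeta_356) is a degree-176 Galois extension with Galois group (Z/356Z)^*. By CRT, (Z/356Z)^* ≅ (Z/4Z)^* × (Z/89Z)^*. Each prime-power unit group is (Z/4Z)^* ≅ Z/2Z; (Z/89Z)^* ≅ Z/88Z. Hence Gal(Q(zeta_356)/Q) ≅ Z/2Z × Z/88Z.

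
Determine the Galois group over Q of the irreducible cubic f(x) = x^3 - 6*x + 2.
Gal(K/Q) = S_3 (symmetric group of order 6)

Compute the discriminant of x^3 + (0)*x^2 + (-6)*x + (2): Δ = 756. Since Δ is not a rational square, the Galois group is not contained in A_3; it must be the full S_3 (irreducibility of the cubic rules out anything smaller).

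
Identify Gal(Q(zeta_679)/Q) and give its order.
|Gal(Q(zeta_679)/Q)| = phi(679) = 576; group ≅ (Z/679Z)^* ≅ Z/6Z × Z/96Z

The n-th cyclotomic polynomial Φ_679(x) is the minimal polynomial of zeta_679 over Q and has degree phi(679) = 576. So Q(zeta_679) is a degree-576 Galois extension with Galois group (Z/679Z)^*. By CRT, (Z/679Z)^* ≅ (Z/7Z)^* × (Z/97Z)^*. Each prime-power unit group is (Z/7Z)^* ≅ Z/6Z; (Z/97Z)^* ≅ Z/96Z. Hence Gal(Q(zeta_679)/Q) ≅ Z/6Z × Z/96Z.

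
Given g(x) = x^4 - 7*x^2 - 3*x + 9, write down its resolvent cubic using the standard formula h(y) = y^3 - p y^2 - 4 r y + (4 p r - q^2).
h(y) = y^3 + 7*y^2 - 36*y - 261

Identify coefficients: p = -7, q = -3, r = 9.
Plug into h(y) = y^3 - p y^2 - 4 r y + (4 p r - q^2):
  h(y) = y^3 - (-7) y^2 - 4*(9) y + (4*(-7)*(9) - (-3)^2)
       = y^3 + (7) y^2 + (-36) y + (-261).
Simplifying: h(y) = y^3 + 7*y^2 - 36*y - 261.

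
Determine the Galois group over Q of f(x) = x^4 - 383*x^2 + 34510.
Gal(K/Q) = V_4 (Klein four-group, Z/2Z × Z/2Z)

f factors as (x^2 - 238)(x^2 - 145), so the splitting field is K = Q(sqrt(238), sqrt(145)). The elements 238, 145, 34510 are all non-squares in Q, so sqrt(238) and sqrt(145) generate independent quadratic extensions. Thus [K:Q] = 4 and Gal(K/Q) is generated by the two order-2 automorphisms sqrt(238) ↦ -sqrt(238) and sqrt(145) ↦ -sqrt(145), giving V_4.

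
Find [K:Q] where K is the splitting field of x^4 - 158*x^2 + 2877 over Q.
[K:Q] = 4

f factors as (x^2 - 21)(x^2 - 137); the splitting field is K = Q(sqrt(21), sqrt(137)). Since 21, 137, and 2877 are all non-squares in Q, the three subfields Q(sqrt(21)), Q(sqrt(137)), Q(sqrt(2877)) are distinct degree-2 extensions, so [K:Q] = 4 (Klein four Galois group).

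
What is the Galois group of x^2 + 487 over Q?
Gal(K/Q) = Z/2Z (cyclic of order 2)

x^2 + 487 is irreducible over Q since -487 is not a rational square. The splitting field Q(sqrt(-487)) has degree 2 over Q, and its unique nontrivial automorphism is sqrt(-487) ↦ -sqrt(-487). Hence Gal(Q(sqrt(-487))/Q) = Z/2Z.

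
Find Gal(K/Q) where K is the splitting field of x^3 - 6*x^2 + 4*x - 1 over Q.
Gal(K/Q) = S_3 (symmetric group of order 6)

Compute the discriminant of x^3 + (-6)*x^2 + (4)*x + (-1): Δ = -139. Since Δ is not a rational square, the Galois group is not contained in A_3; it must be the full S_3 (irreducibility of the cubic rules out anything smaller).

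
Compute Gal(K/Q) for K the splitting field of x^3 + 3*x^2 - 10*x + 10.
Gal(K/Q) = S_3 (symmetric group of order 6)

Compute the discriminant of x^3 + (3)*x^2 + (-10)*x + (10): Δ = -4280. Since Δ is not a rational square, the Galois group is not contained in A_3; it must be the full S_3 (irreducibility of the cubic rules out anything smaller).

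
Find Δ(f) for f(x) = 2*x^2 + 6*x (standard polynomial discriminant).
Δ = 36

For a quadratic a x^2 + b x + c the discriminant is Δ = b^2 - 4ac = (6)^2 - 4*(2)*(0) = 36 - (0) = 36.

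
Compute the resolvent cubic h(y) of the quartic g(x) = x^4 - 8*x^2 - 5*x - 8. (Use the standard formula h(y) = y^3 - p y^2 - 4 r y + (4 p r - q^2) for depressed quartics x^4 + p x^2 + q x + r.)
h(y) = y^3 + 8*y^2 + 32*y + 231

Identify coefficients: p = -8, q = -5, r = -8.
Plug into h(y) = y^3 - p y^2 - 4 r y + (4 p r - q^2):
  h(y) = y^3 - (-8) y^2 - 4*(-8) y + (4*(-8)*(-8) - (-5)^2)
       = y^3 + (8) y^2 + (32) y + (231).
Simplifying: h(y) = y^3 + 8*y^2 + 32*y + 231.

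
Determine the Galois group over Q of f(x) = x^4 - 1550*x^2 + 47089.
Gal(K/Q) = Z/2Z (cyclic of order 2)

f factors as (x^2 - 31)(x^2 - 1519), so the splitting field is K = Q(sqrt(31), sqrt(1519)). The squarefree part of 31 is 31 and the squarefree part of 1519 is also 31, so sqrt(31) and sqrt(1519) are both rational multiples of sqrt(31). Hence Q(sqrt(31)) = Q(sqrt(1519)) = Q(sqrt(31)), and the splitting field collapses to a single degree-2 extension with Galois group Z/2Z.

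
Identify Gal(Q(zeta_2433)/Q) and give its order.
|Gal(Q(zeta_2433)/Q)| = phi(2433) = 1620; group ≅ (Z/2433Z)^* ≅ Z/2Z × Z/810Z

The n-th cyclotomic polynomial Φ_2433(x) is the minimal polynomial of zeta_2433 over Q and has degree phi(2433) = 1620. So Q(zeta_2433) is a degree-1620 Galois extension with Galois group (Z/2433Z)^*. By CRT, (Z/2433Z)^* ≅ (Z/3Z)^* × (Z/811Z)^*. Each prime-power unit group is (Z/3Z)^* ≅ Z/2Z; (Z/811Z)^* ≅ Z/810Z. Hence Gal(Q(zeta_2433)/Q) ≅ Z/2Z × Z/810Z.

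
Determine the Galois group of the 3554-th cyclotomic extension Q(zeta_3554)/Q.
|Gal(Q(zeta_3554)/Q)| = phi(3554) = 1776; group ≅ (Z/3554Z)^* ≅ Z/1776Z

The n-th cyclotomic polynomial Φ_3554(x) is the minimal polynomial of zeta_3554 over Q and has degree phi(3554) = 1776. So Q(zeta_3554) is a degree-1776 Galois extension with Galois group (Z/3554Z)^*. By CRT, (Z/3554Z)^* ≅ (Z/2Z)^* × (Z/1777Z)^*. Each prime-power unit group is (Z/2Z)^* ≅ trivial group (order 1); (Z/1777Z)^* ≅ Z/1776Z. Hence Gal(Q(zeta_3554)/Q) ≅ Z/1776Z.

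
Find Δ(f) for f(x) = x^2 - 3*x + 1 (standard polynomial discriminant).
Δ = 5

For a quadratic a x^2 + b x + c the discriminant is Δ = b^2 - 4ac = (-3)^2 - 4*(1)*(1) = 9 - (4) = 5.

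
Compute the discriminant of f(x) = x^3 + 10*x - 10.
Δ = -6700

For a depressed cubic x^3 + p x + q the discriminant is Δ = -4 p^3 - 27 q^2 = -4*(10)^3 - 27*(-10)^2 = -4000 - 2700 = -6700.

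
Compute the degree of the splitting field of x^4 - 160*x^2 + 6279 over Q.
[K:Q] = 4

f factors as (x^2 - 91)(x^2 - 69); the splitting field is K = Q(sqrt(91), sqrt(69)). Since 91, 69, and 6279 are all non-squares in Q, the three subfields Q(sqrt(91)), Q(sqrt(69)), Q(sqrt(6279)) are distinct degree-2 extensions, so [K:Q] = 4 (Klein four Galois group).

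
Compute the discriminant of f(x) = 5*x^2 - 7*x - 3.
Δ = 109

For a quadratic a x^2 + b x + c the discriminant is Δ = b^2 - 4ac = (-7)^2 - 4*(5)*(-3) = 49 - (-60) = 109.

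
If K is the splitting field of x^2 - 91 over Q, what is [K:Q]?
[K:Q] = 2

The polynomial x^2 - 91 is irreducible over Q since 91 is not a perfect square. Its splitting field is Q(sqrt(91)), which has degree 2 over Q.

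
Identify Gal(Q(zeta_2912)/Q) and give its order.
|Gal(Q(zeta_2912)/Q)| = phi(2912) = 1152; group ≅ (Z/2912Z)^* ≅ Z/2Z × Z/6Z × Z/8Z × Z/12Z

The n-th cyclotomic polynomial Φ_2912(x) is the minimal polynomial of zeta_2912 over Q and has degree phi(2912) = 1152. So Q(zeta_2912) is a degree-1152 Galois extension with Galois group (Z/2912Z)^*. By CRT, (Z/2912Z)^* ≅ (Z/32Z)^* × (Z/7Z)^* × (Z/13Z)^*. Each prime-power unit group is (Z/32Z)^* ≅ Z/2Z × Z/8Z; (Z/7Z)^* ≅ Z/6Z; (Z/13Z)^* ≅ Z/12Z. Hence Gal(Q(zeta_2912)/Q) ≅ Z/2Z × Z/6Z × Z/8Z × Z/12Z.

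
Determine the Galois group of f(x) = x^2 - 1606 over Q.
Gal(K/Q) = Z/2Z (cyclic of order 2)

x^2 - 1606 is irreducible over Q since 1606 is not a rational square. The splitting field Q(sqrt(1606)) has degree 2 over Q, and its unique nontrivial automorphism is sqrt(1606) ↦ -sqrt(1606). Hence Gal(Q(sqrt(1606))/Q) = Z/2Z.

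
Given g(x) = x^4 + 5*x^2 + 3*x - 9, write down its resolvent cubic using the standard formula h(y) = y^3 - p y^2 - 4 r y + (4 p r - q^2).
h(y) = y^3 - 5*y^2 + 36*y - 189

Identify coefficients: p = 5, q = 3, r = -9.
Plug into h(y) = y^3 - p y^2 - 4 r y + (4 p r - q^2):
  h(y) = y^3 - (5) y^2 - 4*(-9) y + (4*(5)*(-9) - (3)^2)
       = y^3 + (-5) y^2 + (36) y + (-189).
Simplifying: h(y) = y^3 - 5*y^2 + 36*y - 189.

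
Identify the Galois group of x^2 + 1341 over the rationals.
Gal(K/Q) = Z/2Z (cyclic of order 2)

x^2 + 1341 is irreducible over Q since -1341 is not a rational square. The splitting field Q(sqrt(-1341)) has degree 2 over Q, and its unique nontrivial automorphism is sqrt(-1341) ↦ -sqrt(-1341). Hence Gal(Q(sqrt(-1341))/Q) = Z/2Z.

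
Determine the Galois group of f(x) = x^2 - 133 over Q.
Gal(K/Q) = Z/2Z (cyclic of order 2)

x^2 - 133 is irreducible over Q since 133 is not a rational square. The splitting field Q(sqrt(133)) has degree 2 over Q, and its unique nontrivial automorphism is sqrt(133) ↦ -sqrt(133). Hence Gal(Q(sqrt(133))/Q) = Z/2Z.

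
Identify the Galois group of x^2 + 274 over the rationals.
Gal(K/Q) = Z/2Z (cyclic of order 2)

x^2 + 274 is irreducible over Q since -274 is not a rational square. The splitting field Q(sqrt(-274)) has degree 2 over Q, and its unique nontrivial automorphism is sqrt(-274) ↦ -sqrt(-274). Hence Gal(Q(sqrt(-274))/Q) = Z/2Z.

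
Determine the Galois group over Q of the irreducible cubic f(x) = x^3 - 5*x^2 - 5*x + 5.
Gal(K/Q) = S_3 (symmetric group of order 6)

Compute the discriminant of x^3 + (-5)*x^2 + (-5)*x + (5): Δ = 5200. Since Δ is not a rational square, the Galois group is not contained in A_3; it must be the full S_3 (irreducibility of the cubic rules out anything smaller).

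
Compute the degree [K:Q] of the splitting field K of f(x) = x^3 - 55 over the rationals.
[K:Q] = 6

x^3 - 55 has one real root r = 55^(1/3) and two complex roots r*zeta_3, r*zeta_3^2 where zeta_3 = e^(2*pi*i/3). The splitting field is Q(r, zeta_3). [Q(r):Q] = 3 and [Q(zeta_3):Q] = 2 with gcd = 1, so [Q(r, zeta_3):Q] = 3 * 2 = 6.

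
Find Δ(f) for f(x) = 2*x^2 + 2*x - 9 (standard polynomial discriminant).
Δ = 76

For a quadratic a x^2 + b x + c the discriminant is Δ = b^2 - 4ac = (2)^2 - 4*(2)*(-9) = 4 - (-72) = 76.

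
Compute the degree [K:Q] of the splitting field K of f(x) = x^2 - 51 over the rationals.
[K:Q] = 2

The polynomial x^2 - 51 is irreducible over Q since 51 is not a perfect square. Its splitting field is Q(sqrt(51)), which has degree 2 over Q.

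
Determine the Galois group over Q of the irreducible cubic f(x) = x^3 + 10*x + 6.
Gal(K/Q) = S_3 (symmetric group of order 6)

Compute the discriminant of x^3 + (0)*x^2 + (10)*x + (6): Δ = -4972. Since Δ is not a rational square, the Galois group is not contained in A_3; it must be the full S_3 (irreducibility of the cubic rules out anything smaller).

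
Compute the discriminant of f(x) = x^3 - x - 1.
Δ = -23

For a depressed cubic x^3 + p x + q the discriminant is Δ = -4 p^3 - 27 q^2 = -4*(-1)^3 - 27*(-1)^2 = 4 - 27 = -23.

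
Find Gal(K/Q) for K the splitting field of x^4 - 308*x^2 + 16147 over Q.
Gal(K/Q) = V_4 (Klein four-group, Z/2Z × Z/2Z)

f factors as (x^2 - 67)(x^2 - 241), so the splitting field is K = Q(sqrt(67), sqrt(241)). The elements 67, 241, 16147 are all non-squares in Q, so sqrt(67) and sqrt(241) generate independent quadratic extensions. Thus [K:Q] = 4 and Gal(K/Q) is generated by the two order-2 automorphisms sqrt(67) ↦ -sqrt(67) and sqrt(241) ↦ -sqrt(241), giving V_4.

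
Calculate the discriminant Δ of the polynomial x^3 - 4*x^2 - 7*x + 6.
Δ = 5744

For x^3 + a x^2 + b x + c the discriminant is Δ = 18 a b c - 4 a^3 c + a^2 b^2 - 4 b^3 - 27 c^2.
Plug a = -4, b = -7, c = 6:
  18*(-4)*(-7)*(6) - 4*(-4)^3*(6) + (-4)^2*(-7)^2 - 4*(-7)^3 - 27*(6)^2
  = 3024 + (1536) + 784 + (1372) + (-972)
  = 5744.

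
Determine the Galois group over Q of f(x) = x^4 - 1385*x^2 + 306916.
Gal(K/Q) = Z/2Z (cyclic of order 2)

f factors as (x^2 - 277)(x^2 - 1108), so the splitting field is K = Q(sqrt(277), sqrt(1108)). The squarefree part of 277 is 277 and the squarefree part of 1108 is also 277, so sqrt(277) and sqrt(1108) are both rational multiples of sqrt(277). Hence Q(sqrt(277)) = Q(sqrt(1108)) = Q(sqrt(277)), and the splitting field collapses to a single degree-2 extension with Galois group Z/2Z.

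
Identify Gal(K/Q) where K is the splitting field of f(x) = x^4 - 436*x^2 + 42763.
Gal(K/Q) = V_4 (Klein four-group, Z/2Z × Z/2Z)

f factors as (x^2 - 287)(x^2 - 149), so the splitting field is K = Q(sqrt(287), sqrt(149)). The elements 287, 149, 42763 are all non-squares in Q, so sqrt(287) and sqrt(149) generate independent quadratic extensions. Thus [K:Q] = 4 and Gal(K/Q) is generated by the two order-2 automorphisms sqrt(287) ↦ -sqrt(287) and sqrt(149) ↦ -sqrt(149), giving V_4.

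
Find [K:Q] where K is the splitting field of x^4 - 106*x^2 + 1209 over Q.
[K:Q] = 4

f factors as (x^2 - 93)(x^2 - 13); the splitting field is K = Q(sqrt(93), sqrt(13)). Since 93, 13, and 1209 are all non-squares in Q, the three subfields Q(sqrt(93)), Q(sqrt(13)), Q(sqrt(1209)) are distinct degree-2 extensions, so [K:Q] = 4 (Klein four Galois group).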